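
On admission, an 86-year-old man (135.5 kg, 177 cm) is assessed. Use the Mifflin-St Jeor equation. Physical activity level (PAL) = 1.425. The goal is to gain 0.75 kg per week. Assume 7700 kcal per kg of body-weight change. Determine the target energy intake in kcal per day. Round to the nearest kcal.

3727 kcal per day

Mifflin-St Jeor (male): BMR = 10(135.5) + 6.25(177) − 5(86) + 5 = 1355 + 1106.25 − 430 + 5 = 2036.25 kcal/day.
TEE = 2036.25 × 1.425 = 2901.6563 kcal/day.
Required daily surplus = 0.75 × 7700 ÷ 7 = 825 kcal/day.
Target intake = 2901.6563 + 825 = 3726.6563 kcal/day.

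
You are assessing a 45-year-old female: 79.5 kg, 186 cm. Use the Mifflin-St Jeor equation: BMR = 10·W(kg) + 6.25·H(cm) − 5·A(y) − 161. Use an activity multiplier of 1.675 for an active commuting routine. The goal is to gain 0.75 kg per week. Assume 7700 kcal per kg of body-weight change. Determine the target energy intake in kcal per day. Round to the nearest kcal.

Mifflin-St Jeor (female): BMR = 10(79.5) + 6.25(186) − 5(45) − 161 = 795 + 1162.5 − 225 − 161 = 1571.5 kcal/day.
TEE = 1571.5 × 1.675 = 2632.2625 kcal/day.
Required daily surplus = 0.75 × 7700 ÷ 7 = 825 kcal/day.
Target intake = 2632.2625 + 825 = 3457.2625 kcal/day.

3457 kcal per day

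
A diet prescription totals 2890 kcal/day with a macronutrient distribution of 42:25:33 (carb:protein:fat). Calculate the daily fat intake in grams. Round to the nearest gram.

106 g/day

Fat energy = 33% × 2890 = 953.7 kcal.
At 9 kcal/g: 953.7 ÷ 9 = 105.9667 g.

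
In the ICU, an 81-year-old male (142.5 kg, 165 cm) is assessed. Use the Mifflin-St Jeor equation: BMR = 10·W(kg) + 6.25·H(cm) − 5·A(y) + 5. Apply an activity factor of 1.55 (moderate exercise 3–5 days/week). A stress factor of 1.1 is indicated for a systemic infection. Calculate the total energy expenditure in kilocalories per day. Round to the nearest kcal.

Mifflin-St Jeor (male): BMR = 10(142.5) + 6.25(165) − 5(81) + 5 = 1425 + 1031.25 − 405 + 5 = 2056.25 kcal/day.
TEE = BMR × activity factor = 2056.25 × 1.55 = 3187.1875 kcal/day.
Apply stress factor: 3187.1875 × 1.1 = 3505.9063 kcal/day.

3506 kilocalories per day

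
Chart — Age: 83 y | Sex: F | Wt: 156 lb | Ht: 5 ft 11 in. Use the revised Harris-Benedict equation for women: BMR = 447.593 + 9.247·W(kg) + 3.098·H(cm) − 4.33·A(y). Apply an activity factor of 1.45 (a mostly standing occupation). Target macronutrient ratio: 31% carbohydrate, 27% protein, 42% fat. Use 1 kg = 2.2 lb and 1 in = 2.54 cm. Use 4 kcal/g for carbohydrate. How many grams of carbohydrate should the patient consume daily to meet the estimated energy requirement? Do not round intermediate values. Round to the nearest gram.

146 g/day

Convert to metric: weight = 156 ÷ 2.2 = 70.9091 kg; height = (5×12 + 11) × 2.54 = 71 × 2.54 = 180.34 cm.
Harris-Benedict: BMR = 447.593 + 9.247(70.9091) + 3.098(180.34) − 4.33(83) = 1302.5927 kcal/day.
TEE = 1302.5927 × 1.45 = 1888.7594 kcal/day.
Carbohydrate energy = 31% × 1888.7594 = 585.5154 kcal.
Carbohydrate = 585.5154 ÷ 4 kcal/g = 146.3789 g.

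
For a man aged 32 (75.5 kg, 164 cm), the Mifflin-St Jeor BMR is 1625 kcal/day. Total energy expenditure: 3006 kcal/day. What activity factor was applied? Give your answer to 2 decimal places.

1.85

Activity factor = TEE ÷ BMR = 3006 ÷ 1625 = 1.85.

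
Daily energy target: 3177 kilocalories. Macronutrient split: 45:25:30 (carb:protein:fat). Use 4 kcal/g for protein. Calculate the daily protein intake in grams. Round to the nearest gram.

Protein energy = 25% × 3177 = 794.25 kcal.
At 4 kcal/g: 794.25 ÷ 4 = 198.5625 g.

199 g/day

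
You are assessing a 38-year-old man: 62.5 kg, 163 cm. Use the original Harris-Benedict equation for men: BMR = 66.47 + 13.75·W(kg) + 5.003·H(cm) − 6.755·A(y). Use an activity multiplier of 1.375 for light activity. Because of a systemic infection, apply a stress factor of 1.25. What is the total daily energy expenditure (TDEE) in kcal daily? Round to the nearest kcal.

2552 kcal daily

Harris-Benedict: BMR = 66.47 + 13.75(62.5) + 5.003(163) − 6.755(38) = 1484.644 kcal/day.
TEE = BMR × activity factor = 1484.644 × 1.375 = 2041.3855 kcal/day.
Apply stress factor: 2041.3855 × 1.25 = 2551.7319 kcal/day.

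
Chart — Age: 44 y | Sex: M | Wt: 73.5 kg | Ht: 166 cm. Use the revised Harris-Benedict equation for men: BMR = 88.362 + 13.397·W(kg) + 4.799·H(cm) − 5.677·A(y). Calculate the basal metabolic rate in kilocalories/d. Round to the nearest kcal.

1620 kilocalories/d

Harris-Benedict: BMR = 88.362 + 13.397(73.5) + 4.799(166) − 5.677(44) = 1619.8875 kcal/day.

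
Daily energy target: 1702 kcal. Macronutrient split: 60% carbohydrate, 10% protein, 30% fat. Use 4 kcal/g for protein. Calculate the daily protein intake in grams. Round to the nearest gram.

Protein energy = 10% × 1702 = 170.2 kcal.
At 4 kcal/g: 170.2 ÷ 4 = 42.55 g.

43 g/day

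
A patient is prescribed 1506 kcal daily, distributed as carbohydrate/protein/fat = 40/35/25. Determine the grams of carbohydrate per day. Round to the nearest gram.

Carbohydrate energy = 40% × 1506 = 602.4 kcal.
At 4 kcal/g: 602.4 ÷ 4 = 150.6 g.

151 g/day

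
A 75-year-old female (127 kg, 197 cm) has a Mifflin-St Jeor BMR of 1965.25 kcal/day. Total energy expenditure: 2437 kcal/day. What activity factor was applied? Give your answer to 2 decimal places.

Activity factor = TEE ÷ BMR = 2437 ÷ 1965.25 = 1.24.

1.24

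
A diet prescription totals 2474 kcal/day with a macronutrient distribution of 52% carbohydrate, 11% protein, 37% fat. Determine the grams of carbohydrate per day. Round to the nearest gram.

322 g/day

Carbohydrate energy = 52% × 2474 = 1286.48 kcal.
At 4 kcal/g: 1286.48 ÷ 4 = 321.62 g.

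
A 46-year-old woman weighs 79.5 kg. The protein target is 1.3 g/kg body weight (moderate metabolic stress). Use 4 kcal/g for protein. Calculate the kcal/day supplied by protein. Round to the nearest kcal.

Protein = 1.3 g/kg × 79.5 kg = 103.35 g/day.
Protein energy = 103.35 g × 4 kcal/g = 413.4 kcal/day.

413 kcal/day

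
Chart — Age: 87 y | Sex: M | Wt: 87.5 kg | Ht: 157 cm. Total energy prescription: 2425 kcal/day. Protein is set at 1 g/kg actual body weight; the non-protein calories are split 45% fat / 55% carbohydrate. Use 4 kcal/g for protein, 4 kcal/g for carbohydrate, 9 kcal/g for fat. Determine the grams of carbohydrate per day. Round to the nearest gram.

Protein = 1 × 87.5 = 87.5 g → 87.5 × 4 = 350 kcal.
Non-protein calories = 2425 − 350 = 2075 kcal.
Fat: 45% × 2075 = 933.75 kcal; carbohydrate: 1141.25 kcal.
Carbohydrate: 1141.25 kcal ÷ 4 kcal/g = 285.3125 g.

285 g/day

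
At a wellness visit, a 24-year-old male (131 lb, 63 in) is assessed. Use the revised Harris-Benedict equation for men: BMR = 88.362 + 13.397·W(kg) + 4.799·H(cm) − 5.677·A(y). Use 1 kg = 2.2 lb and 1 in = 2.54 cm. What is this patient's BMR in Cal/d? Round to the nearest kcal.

Convert to metric: weight = 131 ÷ 2.2 = 59.5455 kg; height = 63 × 2.54 = 160.02 cm.
Harris-Benedict: BMR = 88.362 + 13.397(59.5455) + 4.799(160.02) − 5.677(24) = 1517.7804 kcal/day.

1518 Cal/d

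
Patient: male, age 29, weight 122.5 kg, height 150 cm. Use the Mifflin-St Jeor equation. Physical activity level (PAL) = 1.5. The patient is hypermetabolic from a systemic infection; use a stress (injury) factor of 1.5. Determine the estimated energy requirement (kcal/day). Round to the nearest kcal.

Mifflin-St Jeor (male): BMR = 10(122.5) + 6.25(150) − 5(29) + 5 = 1225 + 937.5 − 145 + 5 = 2022.5 kcal/day.
TEE = BMR × activity factor = 2022.5 × 1.5 = 3033.75 kcal/day.
Apply stress factor: 3033.75 × 1.5 = 4550.625 kcal/day.

4551 kcal/day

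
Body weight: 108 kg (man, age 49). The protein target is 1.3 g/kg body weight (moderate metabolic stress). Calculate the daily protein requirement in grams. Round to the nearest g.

140 g/day

Protein = 1.3 g/kg × 108 kg = 140.4 g/day.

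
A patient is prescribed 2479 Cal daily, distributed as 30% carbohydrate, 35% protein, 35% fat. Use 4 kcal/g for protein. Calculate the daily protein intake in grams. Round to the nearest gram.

Protein energy = 35% × 2479 = 867.65 kcal.
At 4 kcal/g: 867.65 ÷ 4 = 216.9125 g.

217 g/day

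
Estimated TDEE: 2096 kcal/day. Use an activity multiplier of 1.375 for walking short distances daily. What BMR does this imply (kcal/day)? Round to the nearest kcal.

BMR = TEE ÷ activity factor = 2096 ÷ 1.375 = 1524.3636 kcal/day.

1524 kcal/day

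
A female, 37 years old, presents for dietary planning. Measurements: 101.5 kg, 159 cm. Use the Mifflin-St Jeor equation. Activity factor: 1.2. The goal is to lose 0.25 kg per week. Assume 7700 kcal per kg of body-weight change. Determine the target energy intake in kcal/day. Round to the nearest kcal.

1720 kcal/day

Mifflin-St Jeor (female): BMR = 10(101.5) + 6.25(159) − 5(37) − 161 = 1015 + 993.75 − 185 − 161 = 1662.75 kcal/day.
TEE = 1662.75 × 1.2 = 1995.3 kcal/day.
Required daily deficit = 0.25 × 7700 ÷ 7 = 275 kcal/day.
Target intake = 1995.3 − 275 = 1720.3 kcal/day.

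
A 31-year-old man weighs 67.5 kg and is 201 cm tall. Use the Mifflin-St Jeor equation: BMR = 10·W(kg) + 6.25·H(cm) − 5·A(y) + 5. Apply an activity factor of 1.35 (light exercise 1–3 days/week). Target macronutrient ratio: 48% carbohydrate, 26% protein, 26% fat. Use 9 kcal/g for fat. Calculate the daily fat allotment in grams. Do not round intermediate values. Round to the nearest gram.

Mifflin-St Jeor (male): BMR = 10(67.5) + 6.25(201) − 5(31) + 5 = 675 + 1256.25 − 155 + 5 = 1781.25 kcal/day.
TEE = 1781.25 × 1.35 = 2404.6875 kcal/day.
Fat energy = 26% × 2404.6875 = 625.2188 kcal.
Fat = 625.2188 ÷ 9 kcal/g = 69.4688 g.

69 g/day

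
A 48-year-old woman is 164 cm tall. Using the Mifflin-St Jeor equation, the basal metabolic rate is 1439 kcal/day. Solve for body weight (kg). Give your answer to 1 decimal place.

81.5 kg

1439 = 10·W + 6.25(164) − 5(48) − 161
10·W = 1439 − 624 = 815, so W = 81.5 kg.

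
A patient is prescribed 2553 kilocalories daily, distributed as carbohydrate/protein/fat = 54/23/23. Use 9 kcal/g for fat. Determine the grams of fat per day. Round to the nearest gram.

Fat energy = 23% × 2553 = 587.19 kcal.
At 9 kcal/g: 587.19 ÷ 9 = 65.2433 g.

65 g/day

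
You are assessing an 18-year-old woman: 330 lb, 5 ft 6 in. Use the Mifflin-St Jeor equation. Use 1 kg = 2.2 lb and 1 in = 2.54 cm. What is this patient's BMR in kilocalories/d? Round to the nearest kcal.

2297 kilocalories/d

Convert to metric: weight = 330 ÷ 2.2 = 150 kg; height = (5×12 + 6) × 2.54 = 66 × 2.54 = 167.64 cm.
Mifflin-St Jeor (female): BMR = 10(150) + 6.25(167.64) − 5(18) − 161 = 1500 + 1047.75 − 90 − 161 = 2296.75 kcal/day.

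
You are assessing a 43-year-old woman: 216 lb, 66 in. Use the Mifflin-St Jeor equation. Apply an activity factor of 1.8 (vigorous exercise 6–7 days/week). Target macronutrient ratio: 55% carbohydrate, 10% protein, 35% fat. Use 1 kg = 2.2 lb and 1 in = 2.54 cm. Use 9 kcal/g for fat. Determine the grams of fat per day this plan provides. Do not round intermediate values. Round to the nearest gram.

116 g/day

Convert to metric: weight = 216 ÷ 2.2 = 98.1818 kg; height = 66 × 2.54 = 167.64 cm.
Mifflin-St Jeor (female): BMR = 10(98.1818) + 6.25(167.64) − 5(43) − 161 = 981.8182 + 1047.75 − 215 − 161 = 1653.5682 kcal/day.
TEE = 1653.5682 × 1.8 = 2976.4227 kcal/day.
Fat energy = 35% × 2976.4227 = 1041.748 kcal.
Fat = 1041.748 ÷ 9 kcal/g = 115.7498 g.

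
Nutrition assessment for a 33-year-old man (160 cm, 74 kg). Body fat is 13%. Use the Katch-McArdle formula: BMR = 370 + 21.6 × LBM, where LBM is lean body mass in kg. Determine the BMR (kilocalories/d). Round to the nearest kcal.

LBM = 74 × (1 − 0.13) = 64.38 kg. Katch-McArdle: BMR = 370 + 21.6 × 64.38 = 1760.608 kcal/day.

1761 kilocalories/d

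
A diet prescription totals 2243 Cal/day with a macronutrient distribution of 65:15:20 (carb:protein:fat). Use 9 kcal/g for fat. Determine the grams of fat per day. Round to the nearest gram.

Fat energy = 20% × 2243 = 448.6 kcal.
At 9 kcal/g: 448.6 ÷ 9 = 49.8444 g.

50 g/day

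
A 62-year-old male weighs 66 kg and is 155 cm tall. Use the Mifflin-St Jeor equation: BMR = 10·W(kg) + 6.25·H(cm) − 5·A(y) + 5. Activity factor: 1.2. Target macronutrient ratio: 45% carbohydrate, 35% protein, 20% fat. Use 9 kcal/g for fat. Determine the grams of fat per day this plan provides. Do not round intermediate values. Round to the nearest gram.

Mifflin-St Jeor (male): BMR = 10(66) + 6.25(155) − 5(62) + 5 = 660 + 968.75 − 310 + 5 = 1323.75 kcal/day.
TEE = 1323.75 × 1.2 = 1588.5 kcal/day.
Fat energy = 20% × 1588.5 = 317.7 kcal.
Fat = 317.7 ÷ 9 kcal/g = 35.3 g.

35 g/day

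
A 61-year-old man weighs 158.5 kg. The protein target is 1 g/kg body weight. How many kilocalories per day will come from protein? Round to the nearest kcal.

634 kcal/day

Protein = 1 g/kg × 158.5 kg = 158.5 g/day.
Protein energy = 158.5 g × 4 kcal/g = 634 kcal/day.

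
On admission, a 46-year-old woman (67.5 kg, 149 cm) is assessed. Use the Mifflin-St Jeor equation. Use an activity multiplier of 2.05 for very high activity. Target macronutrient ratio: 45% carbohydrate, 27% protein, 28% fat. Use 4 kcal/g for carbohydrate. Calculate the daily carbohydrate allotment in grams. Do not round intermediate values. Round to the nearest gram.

Mifflin-St Jeor (female): BMR = 10(67.5) + 6.25(149) − 5(46) − 161 = 675 + 931.25 − 230 − 161 = 1215.25 kcal/day.
TEE = 1215.25 × 2.05 = 2491.2625 kcal/day.
Carbohydrate energy = 45% × 2491.2625 = 1121.0681 kcal.
Carbohydrate = 1121.0681 ÷ 4 kcal/g = 280.267 g.

280 g/day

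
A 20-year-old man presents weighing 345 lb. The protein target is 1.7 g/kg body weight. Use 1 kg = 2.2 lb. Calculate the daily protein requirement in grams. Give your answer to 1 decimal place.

266.6 g/day

Weight in kg = 345 ÷ 2.2 = 156.8182 kg.
Protein = 1.7 g/kg × 156.8182 kg = 266.5909 g/day.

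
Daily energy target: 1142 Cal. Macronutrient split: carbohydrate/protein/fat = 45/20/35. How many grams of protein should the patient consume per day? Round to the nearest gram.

Protein energy = 20% × 1142 = 228.4 kcal.
At 4 kcal/g: 228.4 ÷ 4 = 57.1 g.

57 g/day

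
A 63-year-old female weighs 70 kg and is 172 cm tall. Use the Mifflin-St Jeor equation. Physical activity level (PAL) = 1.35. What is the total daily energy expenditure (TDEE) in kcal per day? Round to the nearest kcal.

1754 kcal per day

Mifflin-St Jeor (female): BMR = 10(70) + 6.25(172) − 5(63) − 161 = 700 + 1075 − 315 − 161 = 1299 kcal/day.
TEE = BMR × activity factor = 1299 × 1.35 = 1753.65 kcal/day.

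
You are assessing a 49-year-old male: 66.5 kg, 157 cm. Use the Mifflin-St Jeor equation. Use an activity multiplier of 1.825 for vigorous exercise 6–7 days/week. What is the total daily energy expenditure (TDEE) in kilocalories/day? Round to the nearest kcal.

Mifflin-St Jeor (male): BMR = 10(66.5) + 6.25(157) − 5(49) + 5 = 665 + 981.25 − 245 + 5 = 1406.25 kcal/day.
TEE = BMR × activity factor = 1406.25 × 1.825 = 2566.4063 kcal/day.

2566 kilocalories/day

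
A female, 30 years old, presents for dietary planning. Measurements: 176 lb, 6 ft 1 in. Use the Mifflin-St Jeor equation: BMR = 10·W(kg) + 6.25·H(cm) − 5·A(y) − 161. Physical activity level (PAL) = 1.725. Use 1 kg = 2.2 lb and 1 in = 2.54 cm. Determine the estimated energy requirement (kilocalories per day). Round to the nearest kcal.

2843 kilocalories per day

Convert to metric: weight = 176 ÷ 2.2 = 80 kg; height = (6×12 + 1) × 2.54 = 73 × 2.54 = 185.42 cm.
Mifflin-St Jeor (female): BMR = 10(80) + 6.25(185.42) − 5(30) − 161 = 800 + 1158.875 − 150 − 161 = 1647.875 kcal/day.
TEE = BMR × activity factor = 1647.875 × 1.725 = 2842.5844 kcal/day.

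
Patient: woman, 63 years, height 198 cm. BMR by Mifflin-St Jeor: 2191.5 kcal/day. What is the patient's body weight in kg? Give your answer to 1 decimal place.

2191.5 = 10·W + 6.25(198) − 5(63) − 161
10·W = 2191.5 − 761.5 = 1430, so W = 143 kg.

143.0 kg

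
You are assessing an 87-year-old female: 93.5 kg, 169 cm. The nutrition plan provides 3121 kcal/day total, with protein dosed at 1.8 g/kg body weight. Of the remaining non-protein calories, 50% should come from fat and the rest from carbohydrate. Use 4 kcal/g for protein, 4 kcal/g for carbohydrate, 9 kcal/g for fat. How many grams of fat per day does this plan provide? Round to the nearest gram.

Protein = 1.8 × 93.5 = 168.3 g → 168.3 × 4 = 673.2 kcal.
Non-protein calories = 3121 − 673.2 = 2447.8 kcal.
Fat: 50% × 2447.8 = 1223.9 kcal; carbohydrate: 1223.9 kcal.
Fat: 1223.9 kcal ÷ 9 kcal/g = 135.9889 g.

136 g/day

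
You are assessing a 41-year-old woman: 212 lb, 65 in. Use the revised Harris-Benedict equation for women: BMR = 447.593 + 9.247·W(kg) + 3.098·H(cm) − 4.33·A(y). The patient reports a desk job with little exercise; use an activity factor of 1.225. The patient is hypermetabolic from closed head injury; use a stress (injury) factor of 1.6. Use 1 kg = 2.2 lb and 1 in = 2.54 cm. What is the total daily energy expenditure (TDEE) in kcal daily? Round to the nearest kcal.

Convert to metric: weight = 212 ÷ 2.2 = 96.3636 kg; height = 65 × 2.54 = 165.1 cm.
Harris-Benedict: BMR = 447.593 + 9.247(96.3636) + 3.098(165.1) − 4.33(41) = 1672.6173 kcal/day.
TEE = BMR × activity factor = 1672.6173 × 1.225 = 2048.9562 kcal/day.
Apply stress factor: 2048.9562 × 1.6 = 3278.33 kcal/day.

3278 kcal daily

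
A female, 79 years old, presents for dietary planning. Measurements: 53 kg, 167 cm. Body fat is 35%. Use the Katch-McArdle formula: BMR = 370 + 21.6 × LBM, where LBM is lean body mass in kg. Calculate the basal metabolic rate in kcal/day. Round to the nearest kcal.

LBM = 53 × (1 − 0.35) = 34.45 kg. Katch-McArdle: BMR = 370 + 21.6 × 34.45 = 1114.12 kcal/day.

1114 kcal/day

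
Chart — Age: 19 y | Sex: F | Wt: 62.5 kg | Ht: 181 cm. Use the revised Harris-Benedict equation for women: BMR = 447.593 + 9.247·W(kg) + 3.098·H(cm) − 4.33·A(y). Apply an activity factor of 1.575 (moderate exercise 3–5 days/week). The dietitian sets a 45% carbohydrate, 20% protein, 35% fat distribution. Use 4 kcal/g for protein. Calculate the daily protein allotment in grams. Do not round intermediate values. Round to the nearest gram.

Harris-Benedict: BMR = 447.593 + 9.247(62.5) + 3.098(181) − 4.33(19) = 1503.9985 kcal/day.
TEE = 1503.9985 × 1.575 = 2368.7976 kcal/day.
Protein energy = 20% × 2368.7976 = 473.7595 kcal.
Protein = 473.7595 ÷ 4 kcal/g = 118.4399 g.

118 g/day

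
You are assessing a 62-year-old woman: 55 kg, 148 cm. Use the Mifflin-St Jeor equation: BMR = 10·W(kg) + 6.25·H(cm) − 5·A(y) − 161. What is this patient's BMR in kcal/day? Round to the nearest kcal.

1004 kcal/day

Mifflin-St Jeor (female): BMR = 10(55) + 6.25(148) − 5(62) − 161 = 550 + 925 − 310 − 161 = 1004 kcal/day.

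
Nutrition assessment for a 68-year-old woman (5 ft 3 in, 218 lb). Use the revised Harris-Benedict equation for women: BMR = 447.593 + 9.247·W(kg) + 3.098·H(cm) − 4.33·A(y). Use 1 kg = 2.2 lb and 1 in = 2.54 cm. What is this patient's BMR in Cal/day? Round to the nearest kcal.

1565 Cal/day

Convert to metric: weight = 218 ÷ 2.2 = 99.0909 kg; height = (5×12 + 3) × 2.54 = 63 × 2.54 = 160.02 cm.
Harris-Benedict: BMR = 447.593 + 9.247(99.0909) + 3.098(160.02) − 4.33(68) = 1565.1886 kcal/day.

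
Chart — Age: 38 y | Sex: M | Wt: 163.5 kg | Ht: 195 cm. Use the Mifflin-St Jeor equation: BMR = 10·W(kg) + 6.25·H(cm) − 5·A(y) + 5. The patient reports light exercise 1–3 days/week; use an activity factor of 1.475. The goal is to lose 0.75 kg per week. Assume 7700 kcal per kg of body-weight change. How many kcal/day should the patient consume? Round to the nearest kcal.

3111 kcal/day

Mifflin-St Jeor (male): BMR = 10(163.5) + 6.25(195) − 5(38) + 5 = 1635 + 1218.75 − 190 + 5 = 2668.75 kcal/day.
TEE = 2668.75 × 1.475 = 3936.4063 kcal/day.
Required daily deficit = 0.75 × 7700 ÷ 7 = 825 kcal/day.
Target intake = 3936.4063 − 825 = 3111.4063 kcal/day.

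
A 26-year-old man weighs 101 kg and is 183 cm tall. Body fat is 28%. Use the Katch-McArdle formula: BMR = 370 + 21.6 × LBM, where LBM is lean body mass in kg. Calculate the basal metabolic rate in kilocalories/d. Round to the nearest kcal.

1941 kilocalories/d

LBM = 101 × (1 − 0.28) = 72.72 kg. Katch-McArdle: BMR = 370 + 21.6 × 72.72 = 1940.752 kcal/day.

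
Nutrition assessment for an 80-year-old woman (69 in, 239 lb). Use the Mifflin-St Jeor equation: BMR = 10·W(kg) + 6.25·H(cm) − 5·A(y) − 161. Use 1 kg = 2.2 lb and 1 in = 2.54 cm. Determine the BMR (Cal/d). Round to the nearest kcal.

1621 Cal/d

Convert to metric: weight = 239 ÷ 2.2 = 108.6364 kg; height = 69 × 2.54 = 175.26 cm.
Mifflin-St Jeor (female): BMR = 10(108.6364) + 6.25(175.26) − 5(80) − 161 = 1086.3636 + 1095.375 − 400 − 161 = 1620.7386 kcal/day.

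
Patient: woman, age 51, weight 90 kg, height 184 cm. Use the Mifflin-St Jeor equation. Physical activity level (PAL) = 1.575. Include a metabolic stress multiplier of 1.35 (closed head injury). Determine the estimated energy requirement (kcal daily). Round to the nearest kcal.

Mifflin-St Jeor (female): BMR = 10(90) + 6.25(184) − 5(51) − 161 = 900 + 1150 − 255 − 161 = 1634 kcal/day.
TEE = BMR × activity factor = 1634 × 1.575 = 2573.55 kcal/day.
Apply stress factor: 2573.55 × 1.35 = 3474.2925 kcal/day.

3474 kcal daily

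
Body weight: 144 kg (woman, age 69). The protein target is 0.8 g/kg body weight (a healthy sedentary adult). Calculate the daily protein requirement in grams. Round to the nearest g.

115 g/day

Protein = 0.8 g/kg × 144 kg = 115.2 g/day.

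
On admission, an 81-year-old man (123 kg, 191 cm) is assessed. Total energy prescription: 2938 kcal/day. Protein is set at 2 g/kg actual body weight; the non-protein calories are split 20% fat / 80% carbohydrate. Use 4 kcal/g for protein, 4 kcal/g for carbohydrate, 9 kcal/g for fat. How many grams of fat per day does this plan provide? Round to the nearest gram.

43 g/day

Protein = 2 × 123 = 246 g → 246 × 4 = 984 kcal.
Non-protein calories = 2938 − 984 = 1954 kcal.
Fat: 20% × 1954 = 390.8 kcal; carbohydrate: 1563.2 kcal.
Fat: 390.8 kcal ÷ 9 kcal/g = 43.4222 g.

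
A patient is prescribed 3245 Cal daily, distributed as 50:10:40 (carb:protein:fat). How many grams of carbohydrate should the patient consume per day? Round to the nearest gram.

Carbohydrate energy = 50% × 3245 = 1622.5 kcal.
At 4 kcal/g: 1622.5 ÷ 4 = 405.625 g.

406 g/day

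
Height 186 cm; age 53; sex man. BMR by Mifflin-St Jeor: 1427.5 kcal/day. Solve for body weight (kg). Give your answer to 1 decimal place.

1427.5 = 10·W + 6.25(186) − 5(53) + 5
10·W = 1427.5 − 902.5 = 525, so W = 52.5 kg.

52.5 kg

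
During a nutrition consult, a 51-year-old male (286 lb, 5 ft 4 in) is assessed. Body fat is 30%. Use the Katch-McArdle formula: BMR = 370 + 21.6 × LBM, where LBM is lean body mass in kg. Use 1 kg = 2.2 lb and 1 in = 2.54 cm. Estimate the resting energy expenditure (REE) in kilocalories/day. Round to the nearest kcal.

2336 kilocalories/day

Convert to metric: weight = 286 ÷ 2.2 = 130 kg; height = (5×12 + 4) × 2.54 = 64 × 2.54 = 162.56 cm.
LBM = 130 × (1 − 0.3) = 91 kg. Katch-McArdle: BMR = 370 + 21.6 × 91 = 2335.6 kcal/day.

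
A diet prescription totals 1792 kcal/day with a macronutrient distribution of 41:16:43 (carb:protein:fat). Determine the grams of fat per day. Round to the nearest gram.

Fat energy = 43% × 1792 = 770.56 kcal.
At 9 kcal/g: 770.56 ÷ 9 = 85.6178 g.

86 g/day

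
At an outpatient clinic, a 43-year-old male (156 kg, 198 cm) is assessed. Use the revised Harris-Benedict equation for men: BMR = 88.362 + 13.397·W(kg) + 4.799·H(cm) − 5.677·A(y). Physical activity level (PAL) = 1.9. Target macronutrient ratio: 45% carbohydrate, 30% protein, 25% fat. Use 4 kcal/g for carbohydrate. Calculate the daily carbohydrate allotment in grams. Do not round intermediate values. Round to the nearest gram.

617 g/day

Harris-Benedict: BMR = 88.362 + 13.397(156) + 4.799(198) − 5.677(43) = 2884.385 kcal/day.
TEE = 2884.385 × 1.9 = 5480.3315 kcal/day.
Carbohydrate energy = 45% × 5480.3315 = 2466.1492 kcal.
Carbohydrate = 2466.1492 ÷ 4 kcal/g = 616.5373 g.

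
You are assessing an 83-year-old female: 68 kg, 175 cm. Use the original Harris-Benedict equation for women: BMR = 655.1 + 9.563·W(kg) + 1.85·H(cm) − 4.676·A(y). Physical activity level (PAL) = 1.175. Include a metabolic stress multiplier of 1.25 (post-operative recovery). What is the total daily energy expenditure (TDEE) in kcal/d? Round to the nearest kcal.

1823 kcal/d

Harris-Benedict: BMR = 655.1 + 9.563(68) + 1.85(175) − 4.676(83) = 1241.026 kcal/day.
TEE = BMR × activity factor = 1241.026 × 1.175 = 1458.2056 kcal/day.
Apply stress factor: 1458.2056 × 1.25 = 1822.7569 kcal/day.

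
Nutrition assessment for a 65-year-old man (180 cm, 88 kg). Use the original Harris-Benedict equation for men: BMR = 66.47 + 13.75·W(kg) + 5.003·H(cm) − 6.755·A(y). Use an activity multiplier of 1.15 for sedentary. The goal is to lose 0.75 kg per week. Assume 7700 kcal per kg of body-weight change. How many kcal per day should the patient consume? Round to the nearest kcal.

Harris-Benedict: BMR = 66.47 + 13.75(88) + 5.003(180) − 6.755(65) = 1737.935 kcal/day.
TEE = 1737.935 × 1.15 = 1998.6253 kcal/day.
Required daily deficit = 0.75 × 7700 ÷ 7 = 825 kcal/day.
Target intake = 1998.6253 − 825 = 1173.6253 kcal/day.

1174 kcal per day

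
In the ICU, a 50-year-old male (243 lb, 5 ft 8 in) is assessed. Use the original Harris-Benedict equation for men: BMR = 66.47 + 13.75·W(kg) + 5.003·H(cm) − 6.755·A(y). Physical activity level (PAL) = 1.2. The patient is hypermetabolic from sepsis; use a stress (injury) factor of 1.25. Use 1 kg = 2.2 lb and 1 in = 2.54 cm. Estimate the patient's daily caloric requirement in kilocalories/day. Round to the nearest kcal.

Convert to metric: weight = 243 ÷ 2.2 = 110.4545 kg; height = (5×12 + 8) × 2.54 = 68 × 2.54 = 172.72 cm.
Harris-Benedict: BMR = 66.47 + 13.75(110.4545) + 5.003(172.72) − 6.755(50) = 2111.5882 kcal/day.
TEE = BMR × activity factor = 2111.5882 × 1.2 = 2533.9058 kcal/day.
Apply stress factor: 2533.9058 × 1.25 = 3167.3822 kcal/day.

3167 kilocalories/day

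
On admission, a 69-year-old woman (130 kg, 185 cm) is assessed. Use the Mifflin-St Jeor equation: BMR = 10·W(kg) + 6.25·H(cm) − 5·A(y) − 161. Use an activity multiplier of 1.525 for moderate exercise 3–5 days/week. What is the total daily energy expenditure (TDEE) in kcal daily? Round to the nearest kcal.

Mifflin-St Jeor (female): BMR = 10(130) + 6.25(185) − 5(69) − 161 = 1300 + 1156.25 − 345 − 161 = 1950.25 kcal/day.
TEE = BMR × activity factor = 1950.25 × 1.525 = 2974.1313 kcal/day.

2974 kcal daily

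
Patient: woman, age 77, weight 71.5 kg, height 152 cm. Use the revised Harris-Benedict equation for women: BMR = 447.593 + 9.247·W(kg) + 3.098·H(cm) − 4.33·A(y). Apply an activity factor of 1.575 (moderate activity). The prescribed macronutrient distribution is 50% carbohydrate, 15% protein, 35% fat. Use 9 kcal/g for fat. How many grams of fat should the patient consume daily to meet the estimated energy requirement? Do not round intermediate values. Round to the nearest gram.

Harris-Benedict: BMR = 447.593 + 9.247(71.5) + 3.098(152) − 4.33(77) = 1246.2395 kcal/day.
TEE = 1246.2395 × 1.575 = 1962.8272 kcal/day.
Fat energy = 35% × 1962.8272 = 686.9895 kcal.
Fat = 686.9895 ÷ 9 kcal/g = 76.3322 g.

76 g/day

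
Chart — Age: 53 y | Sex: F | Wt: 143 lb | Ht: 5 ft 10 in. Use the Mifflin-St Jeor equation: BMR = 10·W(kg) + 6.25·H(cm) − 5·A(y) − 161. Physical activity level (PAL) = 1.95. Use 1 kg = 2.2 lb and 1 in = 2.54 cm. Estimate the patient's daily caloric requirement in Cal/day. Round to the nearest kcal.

Convert to metric: weight = 143 ÷ 2.2 = 65 kg; height = (5×12 + 10) × 2.54 = 70 × 2.54 = 177.8 cm.
Mifflin-St Jeor (female): BMR = 10(65) + 6.25(177.8) − 5(53) − 161 = 650 + 1111.25 − 265 − 161 = 1335.25 kcal/day.
TEE = BMR × activity factor = 1335.25 × 1.95 = 2603.7375 kcal/day.

2604 Cal/day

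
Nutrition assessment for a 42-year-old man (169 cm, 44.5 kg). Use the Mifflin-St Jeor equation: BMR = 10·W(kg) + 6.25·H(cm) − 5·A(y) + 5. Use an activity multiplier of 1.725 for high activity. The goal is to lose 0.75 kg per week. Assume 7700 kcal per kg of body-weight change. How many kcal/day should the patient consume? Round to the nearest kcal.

1411 kcal/day

Mifflin-St Jeor (male): BMR = 10(44.5) + 6.25(169) − 5(42) + 5 = 445 + 1056.25 − 210 + 5 = 1296.25 kcal/day.
TEE = 1296.25 × 1.725 = 2236.0313 kcal/day.
Required daily deficit = 0.75 × 7700 ÷ 7 = 825 kcal/day.
Target intake = 2236.0313 − 825 = 1411.0313 kcal/day.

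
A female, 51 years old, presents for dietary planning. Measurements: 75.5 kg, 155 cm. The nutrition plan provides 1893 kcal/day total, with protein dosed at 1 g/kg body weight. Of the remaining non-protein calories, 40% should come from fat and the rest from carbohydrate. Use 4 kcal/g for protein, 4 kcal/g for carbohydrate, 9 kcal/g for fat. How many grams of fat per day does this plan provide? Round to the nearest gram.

Protein = 1 × 75.5 = 75.5 g → 75.5 × 4 = 302 kcal.
Non-protein calories = 1893 − 302 = 1591 kcal.
Fat: 40% × 1591 = 636.4 kcal; carbohydrate: 954.6 kcal.
Fat: 636.4 kcal ÷ 9 kcal/g = 70.7111 g.

71 g/day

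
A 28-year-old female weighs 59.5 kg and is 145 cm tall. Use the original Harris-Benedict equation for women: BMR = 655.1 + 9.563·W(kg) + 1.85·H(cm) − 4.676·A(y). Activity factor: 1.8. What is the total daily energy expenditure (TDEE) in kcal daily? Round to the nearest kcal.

Harris-Benedict: BMR = 655.1 + 9.563(59.5) + 1.85(145) − 4.676(28) = 1361.4205 kcal/day.
TEE = BMR × activity factor = 1361.4205 × 1.8 = 2450.5569 kcal/day.

2451 kcal daily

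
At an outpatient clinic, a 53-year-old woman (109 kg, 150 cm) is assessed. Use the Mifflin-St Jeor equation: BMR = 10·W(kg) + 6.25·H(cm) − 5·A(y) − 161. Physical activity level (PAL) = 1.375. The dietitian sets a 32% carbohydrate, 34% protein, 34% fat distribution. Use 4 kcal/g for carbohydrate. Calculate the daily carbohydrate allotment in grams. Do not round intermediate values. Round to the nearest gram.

176 g/day

Mifflin-St Jeor (female): BMR = 10(109) + 6.25(150) − 5(53) − 161 = 1090 + 937.5 − 265 − 161 = 1601.5 kcal/day.
TEE = 1601.5 × 1.375 = 2202.0625 kcal/day.
Carbohydrate energy = 32% × 2202.0625 = 704.66 kcal.
Carbohydrate = 704.66 ÷ 4 kcal/g = 176.165 g.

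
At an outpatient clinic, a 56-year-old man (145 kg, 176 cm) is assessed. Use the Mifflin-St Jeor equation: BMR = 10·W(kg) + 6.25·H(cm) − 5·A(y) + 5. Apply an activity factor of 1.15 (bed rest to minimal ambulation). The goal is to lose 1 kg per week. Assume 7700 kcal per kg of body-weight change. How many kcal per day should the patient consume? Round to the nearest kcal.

Mifflin-St Jeor (male): BMR = 10(145) + 6.25(176) − 5(56) + 5 = 1450 + 1100 − 280 + 5 = 2275 kcal/day.
TEE = 2275 × 1.15 = 2616.25 kcal/day.
Required daily deficit = 1 × 7700 ÷ 7 = 1100 kcal/day.
Target intake = 2616.25 − 1100 = 1516.25 kcal/day.

1516 kcal per day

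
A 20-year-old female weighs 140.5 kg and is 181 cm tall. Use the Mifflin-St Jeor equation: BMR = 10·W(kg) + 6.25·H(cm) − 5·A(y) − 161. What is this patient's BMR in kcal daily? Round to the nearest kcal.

2275 kcal daily

Mifflin-St Jeor (female): BMR = 10(140.5) + 6.25(181) − 5(20) − 161 = 1405 + 1131.25 − 100 − 161 = 2275.25 kcal/day.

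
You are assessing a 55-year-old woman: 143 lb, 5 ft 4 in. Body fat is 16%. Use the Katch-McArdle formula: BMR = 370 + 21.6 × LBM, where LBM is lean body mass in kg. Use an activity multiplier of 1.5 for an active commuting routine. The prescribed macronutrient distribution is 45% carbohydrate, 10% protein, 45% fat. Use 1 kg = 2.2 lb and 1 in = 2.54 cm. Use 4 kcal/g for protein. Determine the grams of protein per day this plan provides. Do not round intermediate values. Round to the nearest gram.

Convert to metric: weight = 143 ÷ 2.2 = 65 kg; height = (5×12 + 4) × 2.54 = 64 × 2.54 = 162.56 cm.
LBM = 65 × (1 − 0.16) = 54.6 kg. Katch-McArdle: BMR = 370 + 21.6 × 54.6 = 1549.36 kcal/day.
TEE = 1549.36 × 1.5 = 2324.04 kcal/day.
Protein energy = 10% × 2324.04 = 232.404 kcal.
Protein = 232.404 ÷ 4 kcal/g = 58.101 g.

58 g/day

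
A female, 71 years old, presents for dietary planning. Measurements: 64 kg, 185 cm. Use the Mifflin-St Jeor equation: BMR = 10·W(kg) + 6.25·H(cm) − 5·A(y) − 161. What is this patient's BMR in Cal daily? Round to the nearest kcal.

Mifflin-St Jeor (female): BMR = 10(64) + 6.25(185) − 5(71) − 161 = 640 + 1156.25 − 355 − 161 = 1280.25 kcal/day.

1280 Cal daily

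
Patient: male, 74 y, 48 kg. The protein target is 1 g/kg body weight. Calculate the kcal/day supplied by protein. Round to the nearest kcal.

192 kcal/day

Protein = 1 g/kg × 48 kg = 48 g/day.
Protein energy = 48 g × 4 kcal/g = 192 kcal/day.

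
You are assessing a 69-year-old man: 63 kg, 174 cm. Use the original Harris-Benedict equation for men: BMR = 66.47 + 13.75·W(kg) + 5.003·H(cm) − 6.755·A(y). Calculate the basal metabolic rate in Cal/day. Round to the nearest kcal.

1337 Cal/day

Harris-Benedict: BMR = 66.47 + 13.75(63) + 5.003(174) − 6.755(69) = 1337.147 kcal/day.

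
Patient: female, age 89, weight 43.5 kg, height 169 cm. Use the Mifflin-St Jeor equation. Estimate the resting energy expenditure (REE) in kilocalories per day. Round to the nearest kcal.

885 kilocalories per day

Mifflin-St Jeor (female): BMR = 10(43.5) + 6.25(169) − 5(89) − 161 = 435 + 1056.25 − 445 − 161 = 885.25 kcal/day.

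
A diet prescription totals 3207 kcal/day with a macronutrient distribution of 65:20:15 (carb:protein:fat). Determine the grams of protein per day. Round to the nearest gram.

Protein energy = 20% × 3207 = 641.4 kcal.
At 4 kcal/g: 641.4 ÷ 4 = 160.35 g.

160 g/day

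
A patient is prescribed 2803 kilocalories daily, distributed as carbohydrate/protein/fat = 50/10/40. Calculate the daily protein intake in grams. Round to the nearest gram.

Protein energy = 10% × 2803 = 280.3 kcal.
At 4 kcal/g: 280.3 ÷ 4 = 70.075 g.

70 g/day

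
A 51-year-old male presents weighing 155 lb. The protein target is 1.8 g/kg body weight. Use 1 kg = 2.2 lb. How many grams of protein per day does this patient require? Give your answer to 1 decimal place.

Weight in kg = 155 ÷ 2.2 = 70.4545 kg.
Protein = 1.8 g/kg × 70.4545 kg = 126.8182 g/day.

126.8 g/day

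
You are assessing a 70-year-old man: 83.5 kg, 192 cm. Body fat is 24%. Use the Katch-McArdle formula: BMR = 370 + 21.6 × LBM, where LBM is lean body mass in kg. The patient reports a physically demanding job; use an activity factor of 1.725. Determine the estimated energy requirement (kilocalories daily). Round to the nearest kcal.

LBM = 83.5 × (1 − 0.24) = 63.46 kg. Katch-McArdle: BMR = 370 + 21.6 × 63.46 = 1740.736 kcal/day.
TEE = BMR × activity factor = 1740.736 × 1.725 = 3002.7696 kcal/day.

3003 kilocalories daily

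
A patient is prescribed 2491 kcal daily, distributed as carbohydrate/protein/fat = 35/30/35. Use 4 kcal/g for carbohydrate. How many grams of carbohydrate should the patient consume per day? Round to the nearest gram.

Carbohydrate energy = 35% × 2491 = 871.85 kcal.
At 4 kcal/g: 871.85 ÷ 4 = 217.9625 g.

218 g/day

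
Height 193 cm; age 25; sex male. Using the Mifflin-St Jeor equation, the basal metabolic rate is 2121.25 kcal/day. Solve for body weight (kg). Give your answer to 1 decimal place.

2121.25 = 10·W + 6.25(193) − 5(25) + 5
10·W = 2121.25 − 1086.25 = 1035, so W = 103.5 kg.

103.5 kg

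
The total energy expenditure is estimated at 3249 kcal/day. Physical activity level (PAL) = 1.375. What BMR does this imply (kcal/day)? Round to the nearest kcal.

2363 kcal/day

BMR = TEE ÷ activity factor = 3249 ÷ 1.375 = 2362.9091 kcal/day.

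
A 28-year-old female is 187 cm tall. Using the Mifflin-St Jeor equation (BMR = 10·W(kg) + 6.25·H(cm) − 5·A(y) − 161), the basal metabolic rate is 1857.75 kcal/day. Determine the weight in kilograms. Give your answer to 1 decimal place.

99.0 kg

1857.75 = 10·W + 6.25(187) − 5(28) − 161
10·W = 1857.75 − 867.75 = 990, so W = 99 kg.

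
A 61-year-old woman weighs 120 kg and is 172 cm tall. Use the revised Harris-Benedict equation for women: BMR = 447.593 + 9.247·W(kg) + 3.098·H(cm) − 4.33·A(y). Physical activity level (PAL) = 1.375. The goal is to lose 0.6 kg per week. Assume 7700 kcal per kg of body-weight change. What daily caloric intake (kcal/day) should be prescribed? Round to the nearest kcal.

Harris-Benedict: BMR = 447.593 + 9.247(120) + 3.098(172) − 4.33(61) = 1825.959 kcal/day.
TEE = 1825.959 × 1.375 = 2510.6936 kcal/day.
Required daily deficit = 0.6 × 7700 ÷ 7 = 660 kcal/day.
Target intake = 2510.6936 − 660 = 1850.6936 kcal/day.

1851 kcal/day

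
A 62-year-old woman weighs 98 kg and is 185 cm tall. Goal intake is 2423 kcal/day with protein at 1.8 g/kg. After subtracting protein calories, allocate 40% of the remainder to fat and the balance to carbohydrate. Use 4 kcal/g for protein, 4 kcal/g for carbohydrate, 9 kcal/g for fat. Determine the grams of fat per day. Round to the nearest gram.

76 g/day

Protein = 1.8 × 98 = 176.4 g → 176.4 × 4 = 705.6 kcal.
Non-protein calories = 2423 − 705.6 = 1717.4 kcal.
Fat: 40% × 1717.4 = 686.96 kcal; carbohydrate: 1030.44 kcal.
Fat: 686.96 kcal ÷ 9 kcal/g = 76.3289 g.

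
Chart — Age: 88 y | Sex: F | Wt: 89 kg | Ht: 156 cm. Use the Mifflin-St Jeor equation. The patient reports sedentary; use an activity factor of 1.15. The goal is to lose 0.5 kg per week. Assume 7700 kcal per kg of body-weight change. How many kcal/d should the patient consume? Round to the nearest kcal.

Mifflin-St Jeor (female): BMR = 10(89) + 6.25(156) − 5(88) − 161 = 890 + 975 − 440 − 161 = 1264 kcal/day.
TEE = 1264 × 1.15 = 1453.6 kcal/day.
Required daily deficit = 0.5 × 7700 ÷ 7 = 550 kcal/day.
Target intake = 1453.6 − 550 = 903.6 kcal/day.

904 kcal/d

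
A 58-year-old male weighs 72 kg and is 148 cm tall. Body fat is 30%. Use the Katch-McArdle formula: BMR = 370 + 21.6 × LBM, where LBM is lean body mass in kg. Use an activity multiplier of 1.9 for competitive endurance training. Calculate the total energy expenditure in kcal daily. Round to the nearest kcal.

LBM = 72 × (1 − 0.3) = 50.4 kg. Katch-McArdle: BMR = 370 + 21.6 × 50.4 = 1458.64 kcal/day.
TEE = BMR × activity factor = 1458.64 × 1.9 = 2771.416 kcal/day.

2771 kcal daily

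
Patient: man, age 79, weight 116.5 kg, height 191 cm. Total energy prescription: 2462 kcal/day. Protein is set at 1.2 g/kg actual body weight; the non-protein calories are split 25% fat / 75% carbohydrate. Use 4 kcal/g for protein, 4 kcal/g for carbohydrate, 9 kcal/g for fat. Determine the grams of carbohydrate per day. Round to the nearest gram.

357 g/day

Protein = 1.2 × 116.5 = 139.8 g → 139.8 × 4 = 559.2 kcal.
Non-protein calories = 2462 − 559.2 = 1902.8 kcal.
Fat: 25% × 1902.8 = 475.7 kcal; carbohydrate: 1427.1 kcal.
Carbohydrate: 1427.1 kcal ÷ 4 kcal/g = 356.775 g.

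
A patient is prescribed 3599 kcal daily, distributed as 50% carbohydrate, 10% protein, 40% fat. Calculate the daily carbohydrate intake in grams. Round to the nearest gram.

450 g/day

Carbohydrate energy = 50% × 3599 = 1799.5 kcal.
At 4 kcal/g: 1799.5 ÷ 4 = 449.875 g.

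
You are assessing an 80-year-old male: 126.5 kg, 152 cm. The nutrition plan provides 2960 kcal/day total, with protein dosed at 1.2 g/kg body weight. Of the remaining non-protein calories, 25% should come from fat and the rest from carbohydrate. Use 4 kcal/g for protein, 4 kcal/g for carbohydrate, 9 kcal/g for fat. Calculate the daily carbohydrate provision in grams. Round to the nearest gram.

Protein = 1.2 × 126.5 = 151.8 g → 151.8 × 4 = 607.2 kcal.
Non-protein calories = 2960 − 607.2 = 2352.8 kcal.
Fat: 25% × 2352.8 = 588.2 kcal; carbohydrate: 1764.6 kcal.
Carbohydrate: 1764.6 kcal ÷ 4 kcal/g = 441.15 g.

441 g/day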